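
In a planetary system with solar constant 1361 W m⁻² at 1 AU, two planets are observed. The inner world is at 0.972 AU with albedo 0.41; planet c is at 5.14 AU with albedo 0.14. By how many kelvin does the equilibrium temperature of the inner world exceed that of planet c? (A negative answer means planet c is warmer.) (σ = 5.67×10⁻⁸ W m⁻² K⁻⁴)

T_eq = [S₀(1−A)/(4σd²)]^(1/4), so T ∝ (1−A)^(1/4) / √d.
T₁ = [1361×0.59/(4×5.67×10⁻⁸×0.972²)]^(1/4) = 247.42 K.
T₂ = [1361×0.86/(4×5.67×10⁻⁸×5.14²)]^(1/4) = 118.22 K.

ΔT ≈ 129.2 K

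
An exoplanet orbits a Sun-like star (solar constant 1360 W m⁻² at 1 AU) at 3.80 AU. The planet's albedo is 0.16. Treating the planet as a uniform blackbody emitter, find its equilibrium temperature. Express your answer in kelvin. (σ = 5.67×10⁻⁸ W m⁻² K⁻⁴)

Flux at 3.80 AU: S = 1360/3.80² = 94.2 W m⁻².
Energy balance: absorbed = emitted ⇒ πR²·S(1−A) = 4πR²·σT_eq⁴, so T_eq⁴ = S(1−A)/(4σ).
T_eq = [94.2 × 0.84 / (4 × 5.67×10⁻⁸)]^(1/4) = (3.49×10⁸)^(1/4) = 137 K.

T_eq ≈ 137 K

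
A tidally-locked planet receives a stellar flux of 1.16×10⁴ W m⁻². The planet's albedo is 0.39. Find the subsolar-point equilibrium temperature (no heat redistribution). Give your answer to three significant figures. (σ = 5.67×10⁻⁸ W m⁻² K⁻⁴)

At the subsolar point the surface absorbs S(1−A) and emits σT⁴ per unit area — no factor of 4, since only the local patch is in balance.
T = [1.16×10⁴ × 0.61 / 5.67×10⁻⁸]^(1/4) = (1.25×10¹¹)^(1/4) = 594 K.

T_ss ≈ 594 K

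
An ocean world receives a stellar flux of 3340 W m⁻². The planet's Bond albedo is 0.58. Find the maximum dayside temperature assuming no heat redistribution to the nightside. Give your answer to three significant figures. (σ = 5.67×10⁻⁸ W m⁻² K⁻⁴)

With no redistribution each surface element balances locally: S(1−A) = σT⁴.
T = [3340 × 0.42 / 5.67×10⁻⁸]^(1/4) = (2.47×10¹⁰)^(1/4) = 397 K.

T_ss ≈ 397 K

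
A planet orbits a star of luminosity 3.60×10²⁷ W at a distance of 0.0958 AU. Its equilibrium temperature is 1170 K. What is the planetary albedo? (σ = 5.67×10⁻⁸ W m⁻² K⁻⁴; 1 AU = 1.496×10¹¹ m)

d = 0.0958 AU = 1.43×10¹⁰ m.
Flux: S = L/(4πd²) = 3.60×10²⁷/(4π×(1.43×10¹⁰)²) = 1.39×10⁶ W m⁻².
From T_eq⁴ = S(1−A)/(4σ): 1−A = 4σT_eq⁴/S.
1−A = 4 × 5.67×10⁻⁸ × (1170)⁴ / 1.39×10⁶ = 0.305.

A ≈ 0.70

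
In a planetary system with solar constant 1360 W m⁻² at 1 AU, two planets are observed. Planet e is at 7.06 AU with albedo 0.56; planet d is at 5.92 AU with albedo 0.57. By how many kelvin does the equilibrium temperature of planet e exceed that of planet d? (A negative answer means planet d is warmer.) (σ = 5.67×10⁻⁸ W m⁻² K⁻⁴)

ΔT ≈ -7.3 K

T_eq = [S₀(1−A)/(4σd²)]^(1/4), so T ∝ (1−A)^(1/4) / √d.
T₁ = [1360×0.44/(4×5.67×10⁻⁸×7.06²)]^(1/4) = 85.30 K.
T₂ = [1360×0.43/(4×5.67×10⁻⁸×5.92²)]^(1/4) = 92.61 K.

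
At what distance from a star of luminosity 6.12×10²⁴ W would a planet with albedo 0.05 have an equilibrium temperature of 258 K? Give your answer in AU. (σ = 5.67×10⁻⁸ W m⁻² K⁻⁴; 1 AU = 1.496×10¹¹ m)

d ≈ 0.143 AU

From T_eq⁴ = L(1−A)/(16πσd²): d = √[L(1−A)/(16πσT_eq⁴)].
d = √[6.12×10²⁴ × 0.95 / (16π × 5.67×10⁻⁸ × (258)⁴)] = 2.15×10¹⁰ m = 0.143 AU.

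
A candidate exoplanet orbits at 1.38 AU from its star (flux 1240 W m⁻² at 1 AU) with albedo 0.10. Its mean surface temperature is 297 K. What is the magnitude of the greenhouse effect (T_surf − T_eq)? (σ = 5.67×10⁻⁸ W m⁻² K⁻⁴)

ΔT ≈ 71.5 K

S = 1240/1.38² = 651.1 W m⁻².
T_eq = [S(1−A)/(4σ)]^(1/4) = [651.1×0.90/(4×5.67×10⁻⁸)]^(1/4) = 225.5 K.
ΔT = T_surf − T_eq = 297 − 225.5.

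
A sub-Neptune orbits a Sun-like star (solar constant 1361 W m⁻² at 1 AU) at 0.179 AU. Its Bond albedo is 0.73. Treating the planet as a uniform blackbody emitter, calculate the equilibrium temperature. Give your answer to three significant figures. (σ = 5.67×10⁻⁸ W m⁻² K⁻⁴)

T_eq ≈ 474 K

Flux at 0.179 AU: S = 1361/0.179² = 4.25×10⁴ W m⁻².
Energy balance: absorbed = emitted ⇒ πR²·S(1−A) = 4πR²·σT_eq⁴, so T_eq⁴ = S(1−A)/(4σ).
T_eq = [4.25×10⁴ × 0.27 / (4 × 5.67×10⁻⁸)]^(1/4) = (5.06×10¹⁰)^(1/4) = 474 K.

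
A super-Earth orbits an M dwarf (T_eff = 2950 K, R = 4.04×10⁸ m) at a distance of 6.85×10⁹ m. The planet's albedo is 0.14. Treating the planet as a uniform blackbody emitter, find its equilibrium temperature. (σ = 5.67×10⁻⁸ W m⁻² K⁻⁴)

T_eq ≈ 488 K

L = 4πR_⋆²σT_⋆⁴ = 4π(4.04×10⁸)² × 5.67×10⁻⁸ × (2950)⁴ = 8.81×10²⁴ W.
S = L/(4πd²) = 1.49×10⁴ W m⁻².
Energy balance: absorbed = emitted ⇒ πR²·S(1−A) = 4πR²·σT_eq⁴, so T_eq⁴ = S(1−A)/(4σ).
T_eq = [1.49×10⁴ × 0.86 / (4 × 5.67×10⁻⁸)]^(1/4) = (5.66×10¹⁰)^(1/4) = 488 K.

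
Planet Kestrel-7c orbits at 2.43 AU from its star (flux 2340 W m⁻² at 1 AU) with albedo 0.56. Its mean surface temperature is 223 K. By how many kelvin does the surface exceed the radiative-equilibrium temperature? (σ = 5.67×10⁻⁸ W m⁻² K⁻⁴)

S = 2340/2.43² = 396.3 W m⁻².
T_eq = [S(1−A)/(4σ)]^(1/4) = [396.3×0.44/(4×5.67×10⁻⁸)]^(1/4) = 166.5 K.
ΔT = T_surf − T_eq = 223 − 166.5.

ΔT ≈ 56.5 K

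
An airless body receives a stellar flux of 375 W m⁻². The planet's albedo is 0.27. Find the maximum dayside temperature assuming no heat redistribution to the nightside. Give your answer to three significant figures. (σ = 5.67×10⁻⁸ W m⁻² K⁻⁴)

With no redistribution each surface element balances locally: S(1−A) = σT⁴.
T = [375 × 0.73 / 5.67×10⁻⁸]^(1/4) = (4.83×10⁹)^(1/4) = 264 K.

T_ss ≈ 264 K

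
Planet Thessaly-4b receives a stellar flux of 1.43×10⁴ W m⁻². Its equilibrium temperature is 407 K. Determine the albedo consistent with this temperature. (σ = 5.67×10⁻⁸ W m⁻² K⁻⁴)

A ≈ 0.56

From T_eq⁴ = S(1−A)/(4σ): 1−A = 4σT_eq⁴/S.
1−A = 4 × 5.67×10⁻⁸ × (407)⁴ / 1.43×10⁴ = 0.435.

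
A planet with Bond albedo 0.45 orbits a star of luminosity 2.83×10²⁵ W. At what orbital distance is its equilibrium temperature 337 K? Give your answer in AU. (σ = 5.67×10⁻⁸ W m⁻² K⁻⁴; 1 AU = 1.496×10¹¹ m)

From T_eq⁴ = L(1−A)/(16πσd²): d = √[L(1−A)/(16πσT_eq⁴)].
d = √[2.83×10²⁵ × 0.55 / (16π × 5.67×10⁻⁸ × (337)⁴)] = 2.06×10¹⁰ m = 0.138 AU.

d ≈ 0.138 AU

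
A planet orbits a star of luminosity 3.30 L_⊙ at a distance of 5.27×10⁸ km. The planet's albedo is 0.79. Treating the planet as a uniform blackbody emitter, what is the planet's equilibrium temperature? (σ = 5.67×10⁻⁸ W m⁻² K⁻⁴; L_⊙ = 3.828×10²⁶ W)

d = 5.27×10⁸ km = 5.27×10¹¹ m.
L = 3.30 × 3.828×10²⁶ = 1.26×10²⁷ W.
Flux: S = L/(4πd²) = 1.26×10²⁷/(4π×(5.27×10¹¹)²) = 362 W m⁻².
Energy balance: absorbed = emitted ⇒ πR²·S(1−A) = 4πR²·σT_eq⁴, so T_eq⁴ = S(1−A)/(4σ).
T_eq = [362 × 0.21 / (4 × 5.67×10⁻⁸)]^(1/4) = (3.35×10⁸)^(1/4) = 135 K.

T_eq ≈ 135 K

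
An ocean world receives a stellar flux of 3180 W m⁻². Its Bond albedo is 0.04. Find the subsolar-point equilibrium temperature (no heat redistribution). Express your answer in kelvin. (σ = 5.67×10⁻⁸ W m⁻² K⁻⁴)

At the subsolar point the surface absorbs S(1−A) and emits σT⁴ per unit area — no factor of 4, since only the local patch is in balance.
T = [3180 × 0.96 / 5.67×10⁻⁸]^(1/4) = (5.38×10¹⁰)^(1/4) = 482 K.

T_ss ≈ 482 K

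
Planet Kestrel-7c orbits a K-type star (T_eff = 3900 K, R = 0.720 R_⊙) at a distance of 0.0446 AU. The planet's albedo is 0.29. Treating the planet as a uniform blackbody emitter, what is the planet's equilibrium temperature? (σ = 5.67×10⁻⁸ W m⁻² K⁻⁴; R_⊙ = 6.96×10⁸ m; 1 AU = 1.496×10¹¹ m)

T_eq ≈ 694 K

R_⋆ = 0.720 × 6.96×10⁸ = 5.01×10⁸ m.
d = 0.0446 AU = 6.67×10⁹ m.
L = 4πR_⋆²σT_⋆⁴ = 4π(5.01×10⁸)² × 5.67×10⁻⁸ × (3900)⁴ = 4.14×10²⁵ W.
S = L/(4πd²) = 7.40×10⁴ W m⁻².
Energy balance: absorbed = emitted ⇒ πR²·S(1−A) = 4πR²·σT_eq⁴, so T_eq⁴ = S(1−A)/(4σ).
T_eq = [7.40×10⁴ × 0.71 / (4 × 5.67×10⁻⁸)]^(1/4) = (2.32×10¹¹)^(1/4) = 694 K.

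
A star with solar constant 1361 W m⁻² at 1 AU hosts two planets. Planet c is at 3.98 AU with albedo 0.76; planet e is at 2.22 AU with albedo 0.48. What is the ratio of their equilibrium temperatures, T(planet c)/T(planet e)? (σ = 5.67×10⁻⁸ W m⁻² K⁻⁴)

T₁/T₂ ≈ 0.616

T_eq = [S₀(1−A)/(4σd²)]^(1/4), so T ∝ (1−A)^(1/4) / √d.
T₁ = [1361×0.24/(4×5.67×10⁻⁸×3.98²)]^(1/4) = 97.65 K.
T₂ = [1361×0.52/(4×5.67×10⁻⁸×2.22²)]^(1/4) = 158.63 K.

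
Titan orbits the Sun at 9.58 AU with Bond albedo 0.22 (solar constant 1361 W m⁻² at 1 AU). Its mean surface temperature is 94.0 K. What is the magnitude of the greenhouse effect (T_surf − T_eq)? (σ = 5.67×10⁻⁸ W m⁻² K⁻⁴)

ΔT ≈ 9.5 K

S = 1361/9.58² = 14.83 W m⁻².
T_eq = [S(1−A)/(4σ)]^(1/4) = [14.83×0.78/(4×5.67×10⁻⁸)]^(1/4) = 84.5 K.
ΔT = T_surf − T_eq = 94 − 84.5.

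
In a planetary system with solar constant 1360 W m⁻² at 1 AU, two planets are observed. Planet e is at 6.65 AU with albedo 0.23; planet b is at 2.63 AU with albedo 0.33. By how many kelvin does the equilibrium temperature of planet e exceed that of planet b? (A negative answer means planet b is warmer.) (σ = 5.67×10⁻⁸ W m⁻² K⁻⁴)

ΔT ≈ -54.2 K

T_eq = [S₀(1−A)/(4σd²)]^(1/4), so T ∝ (1−A)^(1/4) / √d.
T₁ = [1360×0.77/(4×5.67×10⁻⁸×6.65²)]^(1/4) = 101.08 K.
T₂ = [1360×0.67/(4×5.67×10⁻⁸×2.63²)]^(1/4) = 155.24 K.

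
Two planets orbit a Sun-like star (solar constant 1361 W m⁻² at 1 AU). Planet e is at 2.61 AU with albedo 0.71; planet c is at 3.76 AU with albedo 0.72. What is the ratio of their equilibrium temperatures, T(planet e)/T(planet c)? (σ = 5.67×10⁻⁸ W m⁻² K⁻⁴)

T_eq = [S₀(1−A)/(4σd²)]^(1/4), so T ∝ (1−A)^(1/4) / √d.
T₁ = [1361×0.29/(4×5.67×10⁻⁸×2.61²)]^(1/4) = 126.43 K.
T₂ = [1361×0.28/(4×5.67×10⁻⁸×3.76²)]^(1/4) = 104.41 K.

T₁/T₂ ≈ 1.211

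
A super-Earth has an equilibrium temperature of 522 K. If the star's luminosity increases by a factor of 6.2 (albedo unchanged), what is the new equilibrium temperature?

T_eq ≈ 824 K

T_eq ∝ L^(1/4) · d^(−1/2).
T′ = 522 × 6.2^(1/4) = 824 K.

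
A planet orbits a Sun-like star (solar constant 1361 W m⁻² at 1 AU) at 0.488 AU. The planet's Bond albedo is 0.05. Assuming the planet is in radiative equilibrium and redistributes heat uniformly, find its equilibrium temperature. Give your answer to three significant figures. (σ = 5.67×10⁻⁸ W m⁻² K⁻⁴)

Flux at 0.488 AU: S = 1361/0.488² = 5720 W m⁻².
Energy balance: absorbed = emitted ⇒ πR²·S(1−A) = 4πR²·σT_eq⁴, so T_eq⁴ = S(1−A)/(4σ).
T_eq = [5720 × 0.95 / (4 × 5.67×10⁻⁸)]^(1/4) = (2.39×10¹⁰)^(1/4) = 393 K.

T_eq ≈ 393 K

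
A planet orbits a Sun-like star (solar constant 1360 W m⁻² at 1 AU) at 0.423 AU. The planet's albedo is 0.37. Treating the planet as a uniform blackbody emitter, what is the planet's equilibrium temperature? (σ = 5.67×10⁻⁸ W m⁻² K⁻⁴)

T_eq ≈ 381 K

Flux at 0.423 AU: S = 1360/0.423² = 7600 W m⁻².
Energy balance: absorbed = emitted ⇒ πR²·S(1−A) = 4πR²·σT_eq⁴, so T_eq⁴ = S(1−A)/(4σ).
T_eq = [7600 × 0.63 / (4 × 5.67×10⁻⁸)]^(1/4) = (2.11×10¹⁰)^(1/4) = 381 K.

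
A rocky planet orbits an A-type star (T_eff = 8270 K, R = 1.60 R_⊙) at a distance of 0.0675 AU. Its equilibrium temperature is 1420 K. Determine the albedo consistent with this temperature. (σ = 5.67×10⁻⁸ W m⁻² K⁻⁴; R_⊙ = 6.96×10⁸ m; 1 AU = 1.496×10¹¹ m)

A ≈ 0.71

R_⋆ = 1.60 × 6.96×10⁸ = 1.11×10⁹ m.
d = 0.0675 AU = 1.01×10¹⁰ m.
L = 4πR_⋆²σT_⋆⁴ = 4π(1.11×10⁹)² × 5.67×10⁻⁸ × (8270)⁴ = 4.13×10²⁷ W.
S = L/(4πd²) = 3.23×10⁶ W m⁻².
From T_eq⁴ = S(1−A)/(4σ): 1−A = 4σT_eq⁴/S.
1−A = 4 × 5.67×10⁻⁸ × (1420)⁴ / 3.23×10⁶ = 0.286.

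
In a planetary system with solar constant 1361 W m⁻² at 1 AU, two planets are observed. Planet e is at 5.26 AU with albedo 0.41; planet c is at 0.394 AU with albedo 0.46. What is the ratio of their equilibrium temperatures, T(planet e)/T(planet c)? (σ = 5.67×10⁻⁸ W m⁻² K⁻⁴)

T_eq = [S₀(1−A)/(4σd²)]^(1/4), so T ∝ (1−A)^(1/4) / √d.
T₁ = [1361×0.59/(4×5.67×10⁻⁸×5.26²)]^(1/4) = 106.36 K.
T₂ = [1361×0.54/(4×5.67×10⁻⁸×0.394²)]^(1/4) = 380.11 K.

T₁/T₂ ≈ 0.280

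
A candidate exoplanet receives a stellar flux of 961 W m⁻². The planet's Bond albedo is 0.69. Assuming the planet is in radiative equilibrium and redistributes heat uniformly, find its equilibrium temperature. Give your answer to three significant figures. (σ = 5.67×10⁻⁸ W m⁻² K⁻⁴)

T_eq ≈ 190 K

Energy balance: absorbed = emitted ⇒ πR²·S(1−A) = 4πR²·σT_eq⁴, so T_eq⁴ = S(1−A)/(4σ).
T_eq = [961 × 0.31 / (4 × 5.67×10⁻⁸)]^(1/4) = (1.31×10⁹)^(1/4) = 190 K.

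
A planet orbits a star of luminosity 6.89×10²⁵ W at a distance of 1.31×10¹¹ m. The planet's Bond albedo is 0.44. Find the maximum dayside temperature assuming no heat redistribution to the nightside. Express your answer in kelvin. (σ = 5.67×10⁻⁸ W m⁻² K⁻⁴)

Flux: S = L/(4πd²) = 6.89×10²⁵/(4π×(1.31×10¹¹)²) = 319 W m⁻².
With no redistribution each surface element balances locally: S(1−A) = σT⁴.
T = [319 × 0.56 / 5.67×10⁻⁸]^(1/4) = (3.16×10⁹)^(1/4) = 237 K.

T_ss ≈ 237 K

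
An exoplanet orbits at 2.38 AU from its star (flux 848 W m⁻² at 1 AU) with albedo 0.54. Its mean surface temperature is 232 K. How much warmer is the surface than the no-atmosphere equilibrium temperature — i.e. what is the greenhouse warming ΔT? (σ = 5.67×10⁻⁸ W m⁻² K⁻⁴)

S = 848/2.38² = 149.7 W m⁻².
T_eq = [S(1−A)/(4σ)]^(1/4) = [149.7×0.46/(4×5.67×10⁻⁸)]^(1/4) = 132.0 K.
ΔT = T_surf − T_eq = 232 − 132.0.

ΔT ≈ 100.0 K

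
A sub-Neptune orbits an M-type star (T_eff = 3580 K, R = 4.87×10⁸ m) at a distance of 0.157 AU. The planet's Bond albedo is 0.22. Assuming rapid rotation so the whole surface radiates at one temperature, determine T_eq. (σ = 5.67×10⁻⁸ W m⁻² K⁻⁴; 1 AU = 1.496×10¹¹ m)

d = 0.157 AU = 2.35×10¹⁰ m.
L = 4πR_⋆²σT_⋆⁴ = 4π(4.87×10⁸)² × 5.67×10⁻⁸ × (3580)⁴ = 2.78×10²⁵ W.
S = L/(4πd²) = 4000 W m⁻².
Energy balance: absorbed = emitted ⇒ πR²·S(1−A) = 4πR²·σT_eq⁴, so T_eq⁴ = S(1−A)/(4σ).
T_eq = [4000 × 0.78 / (4 × 5.67×10⁻⁸)]^(1/4) = (1.38×10¹⁰)^(1/4) = 343 K.

T_eq ≈ 343 K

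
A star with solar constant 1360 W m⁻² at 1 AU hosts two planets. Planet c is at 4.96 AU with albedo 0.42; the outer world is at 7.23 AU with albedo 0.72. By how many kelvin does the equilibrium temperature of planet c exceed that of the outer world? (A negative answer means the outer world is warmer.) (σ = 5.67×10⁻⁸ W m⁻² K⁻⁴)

T_eq = [S₀(1−A)/(4σd²)]^(1/4), so T ∝ (1−A)^(1/4) / √d.
T₁ = [1360×0.58/(4×5.67×10⁻⁸×4.96²)]^(1/4) = 109.04 K.
T₂ = [1360×0.28/(4×5.67×10⁻⁸×7.23²)]^(1/4) = 75.28 K.

ΔT ≈ 33.8 K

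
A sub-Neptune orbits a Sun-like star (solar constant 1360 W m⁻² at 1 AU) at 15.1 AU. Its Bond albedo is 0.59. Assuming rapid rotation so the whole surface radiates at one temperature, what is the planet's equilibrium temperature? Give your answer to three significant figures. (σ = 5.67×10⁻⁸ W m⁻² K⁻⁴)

Flux at 15.1 AU: S = 1360/15.1² = 5.96 W m⁻².
Energy balance: absorbed = emitted ⇒ πR²·S(1−A) = 4πR²·σT_eq⁴, so T_eq⁴ = S(1−A)/(4σ).
T_eq = [5.96 × 0.41 / (4 × 5.67×10⁻⁸)]^(1/4) = (1.08×10⁷)^(1/4) = 57.3 K.

T_eq ≈ 57.3 K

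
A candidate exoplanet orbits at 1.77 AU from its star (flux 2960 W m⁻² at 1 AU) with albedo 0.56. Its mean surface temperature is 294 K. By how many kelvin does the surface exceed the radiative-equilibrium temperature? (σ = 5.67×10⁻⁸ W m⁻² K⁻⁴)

ΔT ≈ 87.1 K

S = 2960/1.77² = 944.8 W m⁻².
T_eq = [S(1−A)/(4σ)]^(1/4) = [944.8×0.44/(4×5.67×10⁻⁸)]^(1/4) = 206.9 K.
ΔT = T_surf − T_eq = 294 − 206.9.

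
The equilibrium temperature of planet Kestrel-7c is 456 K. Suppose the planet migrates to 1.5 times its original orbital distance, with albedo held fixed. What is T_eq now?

T_eq ≈ 372 K

T_eq ∝ L^(1/4) · d^(−1/2).
T′ = 456 / 1.5^(1/2) = 372 K.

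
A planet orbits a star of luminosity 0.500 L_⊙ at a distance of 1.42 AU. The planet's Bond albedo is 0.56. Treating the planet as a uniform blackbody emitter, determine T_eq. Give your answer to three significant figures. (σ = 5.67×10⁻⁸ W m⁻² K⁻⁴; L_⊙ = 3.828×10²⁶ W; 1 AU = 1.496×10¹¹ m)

d = 1.42 AU = 2.12×10¹¹ m.
L = 0.500 × 3.828×10²⁶ = 1.91×10²⁶ W.
Flux: S = L/(4πd²) = 1.91×10²⁶/(4π×(2.12×10¹¹)²) = 338 W m⁻².
Energy balance: absorbed = emitted ⇒ πR²·S(1−A) = 4πR²·σT_eq⁴, so T_eq⁴ = S(1−A)/(4σ).
T_eq = [338 × 0.44 / (4 × 5.67×10⁻⁸)]^(1/4) = (6.55×10⁸)^(1/4) = 160 K.

T_eq ≈ 160 K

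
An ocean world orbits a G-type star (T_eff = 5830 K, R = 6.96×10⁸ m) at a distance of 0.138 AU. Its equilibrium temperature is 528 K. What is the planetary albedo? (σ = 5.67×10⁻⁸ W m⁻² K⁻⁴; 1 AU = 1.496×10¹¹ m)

A ≈ 0.76

d = 0.138 AU = 2.06×10¹⁰ m.
L = 4πR_⋆²σT_⋆⁴ = 4π(6.96×10⁸)² × 5.67×10⁻⁸ × (5830)⁴ = 3.99×10²⁶ W.
S = L/(4πd²) = 7.44×10⁴ W m⁻².
From T_eq⁴ = S(1−A)/(4σ): 1−A = 4σT_eq⁴/S.
1−A = 4 × 5.67×10⁻⁸ × (528)⁴ / 7.44×10⁴ = 0.237.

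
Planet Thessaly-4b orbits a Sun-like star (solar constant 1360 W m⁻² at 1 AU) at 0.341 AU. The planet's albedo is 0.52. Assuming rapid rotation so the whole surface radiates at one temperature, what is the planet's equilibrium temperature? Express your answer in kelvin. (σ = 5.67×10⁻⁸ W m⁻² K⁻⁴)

T_eq ≈ 397 K

Flux at 0.341 AU: S = 1360/0.341² = 1.17×10⁴ W m⁻².
Energy balance: absorbed = emitted ⇒ πR²·S(1−A) = 4πR²·σT_eq⁴, so T_eq⁴ = S(1−A)/(4σ).
T_eq = [1.17×10⁴ × 0.48 / (4 × 5.67×10⁻⁸)]^(1/4) = (2.48×10¹⁰)^(1/4) = 397 K.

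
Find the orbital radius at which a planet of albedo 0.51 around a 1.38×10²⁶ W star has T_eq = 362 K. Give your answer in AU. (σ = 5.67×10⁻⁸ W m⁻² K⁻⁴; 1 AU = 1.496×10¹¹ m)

d ≈ 0.248 AU

From T_eq⁴ = L(1−A)/(16πσd²): d = √[L(1−A)/(16πσT_eq⁴)].
d = √[1.38×10²⁶ × 0.49 / (16π × 5.67×10⁻⁸ × (362)⁴)] = 3.72×10¹⁰ m = 0.248 AU.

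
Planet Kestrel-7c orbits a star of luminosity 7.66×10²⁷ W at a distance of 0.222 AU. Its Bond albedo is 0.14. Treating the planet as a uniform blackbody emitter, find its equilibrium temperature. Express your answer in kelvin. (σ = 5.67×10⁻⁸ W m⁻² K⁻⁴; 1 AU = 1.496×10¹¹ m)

d = 0.222 AU = 3.32×10¹⁰ m.
Flux: S = L/(4πd²) = 7.66×10²⁷/(4π×(3.32×10¹⁰)²) = 5.53×10⁵ W m⁻².
Energy balance: absorbed = emitted ⇒ πR²·S(1−A) = 4πR²·σT_eq⁴, so T_eq⁴ = S(1−A)/(4σ).
T_eq = [5.53×10⁵ × 0.86 / (4 × 5.67×10⁻⁸)]^(1/4) = (2.10×10¹²)^(1/4) = 1200 K.

T_eq ≈ 1200 K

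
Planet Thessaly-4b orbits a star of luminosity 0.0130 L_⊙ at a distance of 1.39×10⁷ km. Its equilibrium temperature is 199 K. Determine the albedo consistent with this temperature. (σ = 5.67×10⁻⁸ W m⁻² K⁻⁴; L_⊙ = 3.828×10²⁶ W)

d = 1.39×10⁷ km = 1.39×10¹⁰ m.
L = 0.0130 × 3.828×10²⁶ = 4.98×10²⁴ W.
Flux: S = L/(4πd²) = 4.98×10²⁴/(4π×(1.39×10¹⁰)²) = 2050 W m⁻².
From T_eq⁴ = S(1−A)/(4σ): 1−A = 4σT_eq⁴/S.
1−A = 4 × 5.67×10⁻⁸ × (199)⁴ / 2050 = 0.174.

A ≈ 0.83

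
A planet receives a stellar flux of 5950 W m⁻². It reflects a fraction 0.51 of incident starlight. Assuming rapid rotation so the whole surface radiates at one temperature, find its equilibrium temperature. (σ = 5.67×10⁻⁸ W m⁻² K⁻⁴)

Energy balance: absorbed = emitted ⇒ πR²·S(1−A) = 4πR²·σT_eq⁴, so T_eq⁴ = S(1−A)/(4σ).
T_eq = [5950 × 0.49 / (4 × 5.67×10⁻⁸)]^(1/4) = (1.29×10¹⁰)^(1/4) = 337 K.

T_eq ≈ 337 K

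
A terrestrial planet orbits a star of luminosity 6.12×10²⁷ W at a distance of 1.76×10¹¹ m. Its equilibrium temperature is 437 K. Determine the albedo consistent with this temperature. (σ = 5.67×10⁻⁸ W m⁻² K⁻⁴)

Flux: S = L/(4πd²) = 6.12×10²⁷/(4π×(1.76×10¹¹)²) = 1.57×10⁴ W m⁻².
From T_eq⁴ = S(1−A)/(4σ): 1−A = 4σT_eq⁴/S.
1−A = 4 × 5.67×10⁻⁸ × (437)⁴ / 1.57×10⁴ = 0.526.

A ≈ 0.47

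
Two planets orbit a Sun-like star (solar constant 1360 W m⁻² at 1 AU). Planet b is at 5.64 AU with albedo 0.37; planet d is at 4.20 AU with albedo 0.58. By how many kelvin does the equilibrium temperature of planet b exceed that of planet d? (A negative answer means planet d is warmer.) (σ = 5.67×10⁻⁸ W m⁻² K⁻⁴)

T_eq = [S₀(1−A)/(4σd²)]^(1/4), so T ∝ (1−A)^(1/4) / √d.
T₁ = [1360×0.63/(4×5.67×10⁻⁸×5.64²)]^(1/4) = 104.39 K.
T₂ = [1360×0.42/(4×5.67×10⁻⁸×4.20²)]^(1/4) = 109.31 K.

ΔT ≈ -4.9 K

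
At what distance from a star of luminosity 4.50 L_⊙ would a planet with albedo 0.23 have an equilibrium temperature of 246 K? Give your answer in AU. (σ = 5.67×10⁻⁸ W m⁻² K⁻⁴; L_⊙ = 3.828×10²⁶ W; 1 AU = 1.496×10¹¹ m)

d ≈ 2.38 AU

L = 4.50 × 3.828×10²⁶ = 1.72×10²⁷ W.
From T_eq⁴ = L(1−A)/(16πσd²): d = √[L(1−A)/(16πσT_eq⁴)].
d = √[1.72×10²⁷ × 0.77 / (16π × 5.67×10⁻⁸ × (246)⁴)] = 3.56×10¹¹ m = 2.38 AU.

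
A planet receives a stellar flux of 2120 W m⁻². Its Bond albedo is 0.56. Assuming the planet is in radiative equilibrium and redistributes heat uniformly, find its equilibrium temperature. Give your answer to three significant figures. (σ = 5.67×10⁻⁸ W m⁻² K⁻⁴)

Energy balance: absorbed = emitted ⇒ πR²·S(1−A) = 4πR²·σT_eq⁴, so T_eq⁴ = S(1−A)/(4σ).
T_eq = [2120 × 0.44 / (4 × 5.67×10⁻⁸)]^(1/4) = (4.11×10⁹)^(1/4) = 253 K.

T_eq ≈ 253 K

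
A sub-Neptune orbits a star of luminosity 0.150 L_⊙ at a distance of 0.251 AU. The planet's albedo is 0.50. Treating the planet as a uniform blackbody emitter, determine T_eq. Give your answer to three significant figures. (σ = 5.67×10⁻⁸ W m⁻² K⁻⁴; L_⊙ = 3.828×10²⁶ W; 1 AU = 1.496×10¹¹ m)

d = 0.251 AU = 3.75×10¹⁰ m.
L = 0.150 × 3.828×10²⁶ = 5.74×10²⁵ W.
Flux: S = L/(4πd²) = 5.74×10²⁵/(4π×(3.75×10¹⁰)²) = 3240 W m⁻².
Energy balance: absorbed = emitted ⇒ πR²·S(1−A) = 4πR²·σT_eq⁴, so T_eq⁴ = S(1−A)/(4σ).
T_eq = [3240 × 0.50 / (4 × 5.67×10⁻⁸)]^(1/4) = (7.14×10⁹)^(1/4) = 291 K.

T_eq ≈ 291 K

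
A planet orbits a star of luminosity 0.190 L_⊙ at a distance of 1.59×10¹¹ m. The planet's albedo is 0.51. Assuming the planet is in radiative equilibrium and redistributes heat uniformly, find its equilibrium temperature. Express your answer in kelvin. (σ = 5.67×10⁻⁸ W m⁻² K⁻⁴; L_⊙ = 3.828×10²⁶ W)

L = 0.190 × 3.828×10²⁶ = 7.27×10²⁵ W.
Flux: S = L/(4πd²) = 7.27×10²⁵/(4π×(1.59×10¹¹)²) = 229 W m⁻².
Energy balance: absorbed = emitted ⇒ πR²·S(1−A) = 4πR²·σT_eq⁴, so T_eq⁴ = S(1−A)/(4σ).
T_eq = [229 × 0.49 / (4 × 5.67×10⁻⁸)]^(1/4) = (4.95×10⁸)^(1/4) = 149 K.

T_eq ≈ 149 K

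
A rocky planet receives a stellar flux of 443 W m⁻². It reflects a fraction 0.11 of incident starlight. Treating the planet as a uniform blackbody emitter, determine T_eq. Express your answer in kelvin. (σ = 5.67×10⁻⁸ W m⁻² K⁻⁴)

Energy balance: absorbed = emitted ⇒ πR²·S(1−A) = 4πR²·σT_eq⁴, so T_eq⁴ = S(1−A)/(4σ).
T_eq = [443 × 0.89 / (4 × 5.67×10⁻⁸)]^(1/4) = (1.74×10⁹)^(1/4) = 204 K.

T_eq ≈ 204 K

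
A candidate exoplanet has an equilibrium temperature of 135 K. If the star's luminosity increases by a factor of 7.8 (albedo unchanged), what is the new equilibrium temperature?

T_eq ∝ L^(1/4) · d^(−1/2).
T′ = 135 × 7.8^(1/4) = 226 K.

T_eq ≈ 226 K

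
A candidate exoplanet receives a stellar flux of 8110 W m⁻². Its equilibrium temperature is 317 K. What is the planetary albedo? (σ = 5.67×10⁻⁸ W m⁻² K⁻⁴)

A ≈ 0.72

From T_eq⁴ = S(1−A)/(4σ): 1−A = 4σT_eq⁴/S.
1−A = 4 × 5.67×10⁻⁸ × (317)⁴ / 8110 = 0.282.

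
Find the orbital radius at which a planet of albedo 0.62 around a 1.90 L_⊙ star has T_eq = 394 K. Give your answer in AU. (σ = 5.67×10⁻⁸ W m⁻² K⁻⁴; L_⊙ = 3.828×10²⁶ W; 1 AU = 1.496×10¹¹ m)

L = 1.90 × 3.828×10²⁶ = 7.27×10²⁶ W.
From T_eq⁴ = L(1−A)/(16πσd²): d = √[L(1−A)/(16πσT_eq⁴)].
d = √[7.27×10²⁶ × 0.38 / (16π × 5.67×10⁻⁸ × (394)⁴)] = 6.34×10¹⁰ m = 0.424 AU.

d ≈ 0.424 AU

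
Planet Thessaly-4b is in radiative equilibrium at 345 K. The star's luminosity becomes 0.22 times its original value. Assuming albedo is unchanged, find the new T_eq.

T_eq ∝ L^(1/4) · d^(−1/2).
T′ = 345 × 0.22^(1/4) = 236 K.

T_eq ≈ 236 K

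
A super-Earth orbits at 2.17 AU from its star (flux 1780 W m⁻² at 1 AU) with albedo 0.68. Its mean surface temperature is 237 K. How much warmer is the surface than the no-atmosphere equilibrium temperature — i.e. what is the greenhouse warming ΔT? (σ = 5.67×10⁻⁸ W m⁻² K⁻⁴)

S = 1780/2.17² = 378.0 W m⁻².
T_eq = [S(1−A)/(4σ)]^(1/4) = [378.0×0.32/(4×5.67×10⁻⁸)]^(1/4) = 152.0 K.
ΔT = T_surf − T_eq = 237 − 152.0.

ΔT ≈ 85.0 K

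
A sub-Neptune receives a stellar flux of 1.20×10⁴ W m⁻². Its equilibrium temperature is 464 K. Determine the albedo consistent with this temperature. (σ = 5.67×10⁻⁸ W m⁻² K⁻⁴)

A ≈ 0.12

From T_eq⁴ = S(1−A)/(4σ): 1−A = 4σT_eq⁴/S.
1−A = 4 × 5.67×10⁻⁸ × (464)⁴ / 1.20×10⁴ = 0.876.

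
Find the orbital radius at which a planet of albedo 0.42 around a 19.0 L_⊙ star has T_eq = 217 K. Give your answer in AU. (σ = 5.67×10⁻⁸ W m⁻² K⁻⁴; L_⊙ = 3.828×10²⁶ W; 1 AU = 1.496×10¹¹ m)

L = 19.0 × 3.828×10²⁶ = 7.27×10²⁷ W.
From T_eq⁴ = L(1−A)/(16πσd²): d = √[L(1−A)/(16πσT_eq⁴)].
d = √[7.27×10²⁷ × 0.58 / (16π × 5.67×10⁻⁸ × (217)⁴)] = 8.17×10¹¹ m = 5.46 AU.

d ≈ 5.46 AU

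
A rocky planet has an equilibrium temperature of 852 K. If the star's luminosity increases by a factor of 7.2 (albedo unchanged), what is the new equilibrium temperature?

T_eq ∝ L^(1/4) · d^(−1/2).
T′ = 852 × 7.2^(1/4) = 1400 K.

T_eq ≈ 1400 K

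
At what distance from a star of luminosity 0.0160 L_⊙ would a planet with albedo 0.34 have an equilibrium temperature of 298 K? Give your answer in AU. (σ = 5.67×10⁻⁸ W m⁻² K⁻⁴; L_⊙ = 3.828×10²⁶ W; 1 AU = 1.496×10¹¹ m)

d ≈ 0.0896 AU

L = 0.0160 × 3.828×10²⁶ = 6.12×10²⁴ W.
From T_eq⁴ = L(1−A)/(16πσd²): d = √[L(1−A)/(16πσT_eq⁴)].
d = √[6.12×10²⁴ × 0.66 / (16π × 5.67×10⁻⁸ × (298)⁴)] = 1.34×10¹⁰ m = 0.0896 AU.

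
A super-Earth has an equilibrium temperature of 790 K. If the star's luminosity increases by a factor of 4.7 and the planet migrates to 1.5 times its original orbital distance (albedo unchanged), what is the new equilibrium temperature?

T_eq ∝ L^(1/4) · d^(−1/2).
T′ = 790 × 4.7^(1/4) / 1.5^(1/2) = 950 K.

T_eq ≈ 950 K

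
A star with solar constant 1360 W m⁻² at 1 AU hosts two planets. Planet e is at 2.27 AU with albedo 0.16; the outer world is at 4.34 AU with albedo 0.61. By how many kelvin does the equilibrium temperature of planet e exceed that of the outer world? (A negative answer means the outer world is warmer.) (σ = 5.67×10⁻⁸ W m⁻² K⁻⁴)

T_eq = [S₀(1−A)/(4σd²)]^(1/4), so T ∝ (1−A)^(1/4) / √d.
T₁ = [1360×0.84/(4×5.67×10⁻⁸×2.27²)]^(1/4) = 176.82 K.
T₂ = [1360×0.39/(4×5.67×10⁻⁸×4.34²)]^(1/4) = 105.56 K.

ΔT ≈ 71.3 K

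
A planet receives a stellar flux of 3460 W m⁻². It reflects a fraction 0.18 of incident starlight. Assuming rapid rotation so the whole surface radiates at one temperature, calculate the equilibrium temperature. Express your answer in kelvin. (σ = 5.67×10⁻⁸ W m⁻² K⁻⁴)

T_eq ≈ 334 K

Energy balance: absorbed = emitted ⇒ πR²·S(1−A) = 4πR²·σT_eq⁴, so T_eq⁴ = S(1−A)/(4σ).
T_eq = [3460 × 0.82 / (4 × 5.67×10⁻⁸)]^(1/4) = (1.25×10¹⁰)^(1/4) = 334 K.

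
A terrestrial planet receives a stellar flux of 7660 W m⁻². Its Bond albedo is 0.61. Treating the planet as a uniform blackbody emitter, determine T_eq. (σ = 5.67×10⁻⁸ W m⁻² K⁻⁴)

T_eq ≈ 339 K

Energy balance: absorbed = emitted ⇒ πR²·S(1−A) = 4πR²·σT_eq⁴, so T_eq⁴ = S(1−A)/(4σ).
T_eq = [7660 × 0.39 / (4 × 5.67×10⁻⁸)]^(1/4) = (1.32×10¹⁰)^(1/4) = 339 K.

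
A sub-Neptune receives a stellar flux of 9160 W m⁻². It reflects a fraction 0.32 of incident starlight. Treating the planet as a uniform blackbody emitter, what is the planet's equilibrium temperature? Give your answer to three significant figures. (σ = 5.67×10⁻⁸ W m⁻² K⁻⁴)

T_eq ≈ 407 K

Energy balance: absorbed = emitted ⇒ πR²·S(1−A) = 4πR²·σT_eq⁴, so T_eq⁴ = S(1−A)/(4σ).
T_eq = [9160 × 0.68 / (4 × 5.67×10⁻⁸)]^(1/4) = (2.75×10¹⁰)^(1/4) = 407 K.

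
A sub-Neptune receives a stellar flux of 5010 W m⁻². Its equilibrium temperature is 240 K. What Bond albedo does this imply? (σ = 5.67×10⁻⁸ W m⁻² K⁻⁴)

From T_eq⁴ = S(1−A)/(4σ): 1−A = 4σT_eq⁴/S.
1−A = 4 × 5.67×10⁻⁸ × (240)⁴ / 5010 = 0.150.

A ≈ 0.85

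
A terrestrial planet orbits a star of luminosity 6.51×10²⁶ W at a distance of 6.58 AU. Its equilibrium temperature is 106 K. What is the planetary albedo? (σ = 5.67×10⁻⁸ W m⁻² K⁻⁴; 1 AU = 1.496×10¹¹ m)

A ≈ 0.46

d = 6.58 AU = 9.84×10¹¹ m.
Flux: S = L/(4πd²) = 6.51×10²⁶/(4π×(9.84×10¹¹)²) = 53.5 W m⁻².
From T_eq⁴ = S(1−A)/(4σ): 1−A = 4σT_eq⁴/S.
1−A = 4 × 5.67×10⁻⁸ × (106)⁴ / 53.5 = 0.536.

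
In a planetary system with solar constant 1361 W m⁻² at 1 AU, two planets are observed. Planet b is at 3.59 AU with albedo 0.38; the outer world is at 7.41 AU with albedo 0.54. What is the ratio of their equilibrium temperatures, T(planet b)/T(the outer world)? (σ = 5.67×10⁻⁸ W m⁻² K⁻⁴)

T₁/T₂ ≈ 1.548

T_eq = [S₀(1−A)/(4σd²)]^(1/4), so T ∝ (1−A)^(1/4) / √d.
T₁ = [1361×0.62/(4×5.67×10⁻⁸×3.59²)]^(1/4) = 130.35 K.
T₂ = [1361×0.46/(4×5.67×10⁻⁸×7.41²)]^(1/4) = 84.20 K.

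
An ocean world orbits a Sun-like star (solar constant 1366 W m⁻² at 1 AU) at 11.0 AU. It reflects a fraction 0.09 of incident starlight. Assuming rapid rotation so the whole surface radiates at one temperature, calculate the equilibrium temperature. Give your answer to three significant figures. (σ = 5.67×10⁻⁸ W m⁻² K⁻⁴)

T_eq ≈ 82.0 K

Flux at 11.0 AU: S = 1366/11.0² = 11.3 W m⁻².
Energy balance: absorbed = emitted ⇒ πR²·S(1−A) = 4πR²·σT_eq⁴, so T_eq⁴ = S(1−A)/(4σ).
T_eq = [11.3 × 0.91 / (4 × 5.67×10⁻⁸)]^(1/4) = (4.53×10⁷)^(1/4) = 82.0 K.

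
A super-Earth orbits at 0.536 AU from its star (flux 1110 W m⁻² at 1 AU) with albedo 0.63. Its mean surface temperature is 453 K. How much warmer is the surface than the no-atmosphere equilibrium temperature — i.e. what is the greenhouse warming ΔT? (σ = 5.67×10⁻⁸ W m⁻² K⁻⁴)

ΔT ≈ 171.2 K

S = 1110/0.536² = 3864 W m⁻².
T_eq = [S(1−A)/(4σ)]^(1/4) = [3864×0.37/(4×5.67×10⁻⁸)]^(1/4) = 281.8 K.
ΔT = T_surf − T_eq = 453 − 281.8.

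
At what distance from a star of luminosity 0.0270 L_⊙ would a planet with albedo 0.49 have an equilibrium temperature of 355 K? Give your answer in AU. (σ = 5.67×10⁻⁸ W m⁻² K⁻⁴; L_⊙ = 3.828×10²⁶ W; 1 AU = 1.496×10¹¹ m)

L = 0.0270 × 3.828×10²⁶ = 1.03×10²⁵ W.
From T_eq⁴ = L(1−A)/(16πσd²): d = √[L(1−A)/(16πσT_eq⁴)].
d = √[1.03×10²⁵ × 0.51 / (16π × 5.67×10⁻⁸ × (355)⁴)] = 1.08×10¹⁰ m = 0.0721 AU.

d ≈ 0.0721 AU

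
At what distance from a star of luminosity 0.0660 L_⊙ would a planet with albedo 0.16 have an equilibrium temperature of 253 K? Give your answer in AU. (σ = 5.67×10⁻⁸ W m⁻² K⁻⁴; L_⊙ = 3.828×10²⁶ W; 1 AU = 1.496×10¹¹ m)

L = 0.0660 × 3.828×10²⁶ = 2.53×10²⁵ W.
From T_eq⁴ = L(1−A)/(16πσd²): d = √[L(1−A)/(16πσT_eq⁴)].
d = √[2.53×10²⁵ × 0.84 / (16π × 5.67×10⁻⁸ × (253)⁴)] = 4.26×10¹⁰ m = 0.285 AU.

d ≈ 0.285 AU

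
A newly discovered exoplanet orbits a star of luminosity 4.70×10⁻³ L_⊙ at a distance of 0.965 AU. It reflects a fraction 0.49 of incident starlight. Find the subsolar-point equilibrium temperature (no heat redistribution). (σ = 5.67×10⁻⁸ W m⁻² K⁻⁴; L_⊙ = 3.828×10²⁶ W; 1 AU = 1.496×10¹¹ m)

d = 0.965 AU = 1.44×10¹¹ m.
L = 4.70×10⁻³ × 3.828×10²⁶ = 1.80×10²⁴ W.
Flux: S = L/(4πd²) = 1.80×10²⁴/(4π×(1.44×10¹¹)²) = 6.87 W m⁻².
At the subsolar point the surface absorbs S(1−A) and emits σT⁴ per unit area — no factor of 4, since only the local patch is in balance.
T = [6.87 × 0.51 / 5.67×10⁻⁸]^(1/4) = (6.18×10⁷)^(1/4) = 88.7 K.

T_ss ≈ 88.7 K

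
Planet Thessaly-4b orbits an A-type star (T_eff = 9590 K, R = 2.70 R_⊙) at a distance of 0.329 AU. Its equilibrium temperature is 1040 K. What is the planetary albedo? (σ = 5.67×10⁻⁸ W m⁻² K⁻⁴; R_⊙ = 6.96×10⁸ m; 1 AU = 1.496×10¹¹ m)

R_⋆ = 2.70 × 6.96×10⁸ = 1.88×10⁹ m.
d = 0.329 AU = 4.92×10¹⁰ m.
L = 4πR_⋆²σT_⋆⁴ = 4π(1.88×10⁹)² × 5.67×10⁻⁸ × (9590)⁴ = 2.13×10²⁸ W.
S = L/(4πd²) = 6.99×10⁵ W m⁻².
From T_eq⁴ = S(1−A)/(4σ): 1−A = 4σT_eq⁴/S.
1−A = 4 × 5.67×10⁻⁸ × (1040)⁴ / 6.99×10⁵ = 0.380.

A ≈ 0.62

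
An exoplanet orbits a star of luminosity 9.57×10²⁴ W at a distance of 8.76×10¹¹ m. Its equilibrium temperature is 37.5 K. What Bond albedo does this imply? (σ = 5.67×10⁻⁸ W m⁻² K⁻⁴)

Flux: S = L/(4πd²) = 9.57×10²⁴/(4π×(8.76×10¹¹)²) = 0.992 W m⁻².
From T_eq⁴ = S(1−A)/(4σ): 1−A = 4σT_eq⁴/S.
1−A = 4 × 5.67×10⁻⁸ × (37.5)⁴ / 0.992 = 0.452.

A ≈ 0.55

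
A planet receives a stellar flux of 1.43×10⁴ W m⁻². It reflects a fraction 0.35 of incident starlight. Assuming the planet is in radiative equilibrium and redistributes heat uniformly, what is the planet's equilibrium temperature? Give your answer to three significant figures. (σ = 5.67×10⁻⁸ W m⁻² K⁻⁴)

Energy balance: absorbed = emitted ⇒ πR²·S(1−A) = 4πR²·σT_eq⁴, so T_eq⁴ = S(1−A)/(4σ).
T_eq = [1.43×10⁴ × 0.65 / (4 × 5.67×10⁻⁸)]^(1/4) = (4.10×10¹⁰)^(1/4) = 450 K.

T_eq ≈ 450 K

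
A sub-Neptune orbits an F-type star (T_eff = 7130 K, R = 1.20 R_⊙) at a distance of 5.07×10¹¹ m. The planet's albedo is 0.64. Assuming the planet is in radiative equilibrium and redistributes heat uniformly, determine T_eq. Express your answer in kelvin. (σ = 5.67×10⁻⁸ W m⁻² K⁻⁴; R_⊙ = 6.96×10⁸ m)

T_eq ≈ 159 K

R_⋆ = 1.20 × 6.96×10⁸ = 8.35×10⁸ m.
L = 4πR_⋆²σT_⋆⁴ = 4π(8.35×10⁸)² × 5.67×10⁻⁸ × (7130)⁴ = 1.28×10²⁷ W.
S = L/(4πd²) = 398 W m⁻².
Energy balance: absorbed = emitted ⇒ πR²·S(1−A) = 4πR²·σT_eq⁴, so T_eq⁴ = S(1−A)/(4σ).
T_eq = [398 × 0.36 / (4 × 5.67×10⁻⁸)]^(1/4) = (6.31×10⁸)^(1/4) = 159 K.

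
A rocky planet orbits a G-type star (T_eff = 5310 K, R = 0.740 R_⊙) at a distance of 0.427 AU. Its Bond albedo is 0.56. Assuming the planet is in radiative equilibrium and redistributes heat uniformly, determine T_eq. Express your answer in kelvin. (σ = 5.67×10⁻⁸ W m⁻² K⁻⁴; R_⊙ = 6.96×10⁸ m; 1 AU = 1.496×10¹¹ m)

T_eq ≈ 275 K

R_⋆ = 0.740 × 6.96×10⁸ = 5.15×10⁸ m.
d = 0.427 AU = 6.39×10¹⁰ m.
L = 4πR_⋆²σT_⋆⁴ = 4π(5.15×10⁸)² × 5.67×10⁻⁸ × (5310)⁴ = 1.50×10²⁶ W.
S = L/(4πd²) = 2930 W m⁻².
Energy balance: absorbed = emitted ⇒ πR²·S(1−A) = 4πR²·σT_eq⁴, so T_eq⁴ = S(1−A)/(4σ).
T_eq = [2930 × 0.44 / (4 × 5.67×10⁻⁸)]^(1/4) = (5.69×10⁹)^(1/4) = 275 K.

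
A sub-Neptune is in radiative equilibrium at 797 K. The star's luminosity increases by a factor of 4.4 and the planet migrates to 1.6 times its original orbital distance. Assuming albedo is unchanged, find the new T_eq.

T_eq ≈ 913 K

T_eq ∝ L^(1/4) · d^(−1/2).
T′ = 797 × 4.4^(1/4) / 1.6^(1/2) = 913 K.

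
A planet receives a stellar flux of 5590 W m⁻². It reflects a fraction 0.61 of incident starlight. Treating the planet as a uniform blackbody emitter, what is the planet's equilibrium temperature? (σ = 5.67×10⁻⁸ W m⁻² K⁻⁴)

Energy balance: absorbed = emitted ⇒ πR²·S(1−A) = 4πR²·σT_eq⁴, so T_eq⁴ = S(1−A)/(4σ).
T_eq = [5590 × 0.39 / (4 × 5.67×10⁻⁸)]^(1/4) = (9.61×10⁹)^(1/4) = 313 K.

T_eq ≈ 313 K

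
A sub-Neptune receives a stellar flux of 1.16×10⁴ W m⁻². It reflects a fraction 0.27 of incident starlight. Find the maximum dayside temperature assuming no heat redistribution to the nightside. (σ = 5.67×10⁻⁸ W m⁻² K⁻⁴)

With no redistribution each surface element balances locally: S(1−A) = σT⁴.
T = [1.16×10⁴ × 0.73 / 5.67×10⁻⁸]^(1/4) = (1.49×10¹¹)^(1/4) = 622 K.

T_ss ≈ 622 K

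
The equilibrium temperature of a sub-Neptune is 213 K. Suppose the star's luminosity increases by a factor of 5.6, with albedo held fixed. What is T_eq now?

T_eq ≈ 328 K

T_eq ∝ L^(1/4) · d^(−1/2).
T′ = 213 × 5.6^(1/4) = 328 K.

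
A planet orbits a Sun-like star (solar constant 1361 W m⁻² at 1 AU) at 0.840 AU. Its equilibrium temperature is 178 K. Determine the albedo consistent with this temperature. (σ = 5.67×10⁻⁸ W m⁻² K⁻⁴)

Flux at 0.840 AU: S = 1361/0.840² = 1930 W m⁻².
From T_eq⁴ = S(1−A)/(4σ): 1−A = 4σT_eq⁴/S.
1−A = 4 × 5.67×10⁻⁸ × (178)⁴ / 1930 = 0.118.

A ≈ 0.88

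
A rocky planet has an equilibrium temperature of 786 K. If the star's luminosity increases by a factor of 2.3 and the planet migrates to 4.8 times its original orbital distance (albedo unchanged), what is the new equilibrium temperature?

T_eq ≈ 442 K

T_eq ∝ L^(1/4) · d^(−1/2).
T′ = 786 × 2.3^(1/4) / 4.8^(1/2) = 442 K.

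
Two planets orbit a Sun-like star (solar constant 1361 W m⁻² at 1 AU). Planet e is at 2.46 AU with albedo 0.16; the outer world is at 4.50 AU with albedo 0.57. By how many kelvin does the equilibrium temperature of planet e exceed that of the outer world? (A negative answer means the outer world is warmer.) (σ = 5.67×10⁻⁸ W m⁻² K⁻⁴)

T_eq = [S₀(1−A)/(4σd²)]^(1/4), so T ∝ (1−A)^(1/4) / √d.
T₁ = [1361×0.84/(4×5.67×10⁻⁸×2.46²)]^(1/4) = 169.89 K.
T₂ = [1361×0.43/(4×5.67×10⁻⁸×4.50²)]^(1/4) = 106.25 K.

ΔT ≈ 63.6 K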